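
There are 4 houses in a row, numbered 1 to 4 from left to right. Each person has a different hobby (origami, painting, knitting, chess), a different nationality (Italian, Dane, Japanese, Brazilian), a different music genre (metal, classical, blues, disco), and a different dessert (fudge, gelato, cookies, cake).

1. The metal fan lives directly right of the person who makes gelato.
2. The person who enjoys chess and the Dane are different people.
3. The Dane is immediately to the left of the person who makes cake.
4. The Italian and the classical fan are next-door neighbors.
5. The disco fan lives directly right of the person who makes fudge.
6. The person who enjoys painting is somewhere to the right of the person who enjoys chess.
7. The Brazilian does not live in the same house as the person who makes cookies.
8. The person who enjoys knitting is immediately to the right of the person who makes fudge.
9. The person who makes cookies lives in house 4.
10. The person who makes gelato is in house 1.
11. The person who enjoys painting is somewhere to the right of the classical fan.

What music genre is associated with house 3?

blues

Clue 9: the person who makes cookies is in house 4.
Clue 10 places the person who makes gelato in house 1.
Clue 1: the metal fan is in house 2.
The person who enjoys knitting is narrowed to house 3 or 4; consider each.
Placing it in house 3 leads to a contradiction, so it's in house 4.
Clue 8: the person who makes fudge is in house 3.
The only dessert still possible for house 2 is cake.
Clue 3 places the Dane in house 1.
By clue 5, the disco fan is in house 4.
From clue 11, the classical fan must be in house 1.
The only music genre still possible for house 3 is blues.
Clue 2 places the person who enjoys chess in house 2.
From clue 4, the Italian must be in house 2.
Clue 6 places the person who enjoys painting in house 3.
So house 1 gets origami for hobby.
House 3's nationality must be Brazilian (nothing else left).
The only nationality still possible for house 4 is Japanese.
So: house 1 = origami/Dane/classical/gelato, house 2 = chess/Italian/metal/cake, house 3 = painting/Brazilian/blues/fudge, house 4 = knitting/Japanese/disco/cookies.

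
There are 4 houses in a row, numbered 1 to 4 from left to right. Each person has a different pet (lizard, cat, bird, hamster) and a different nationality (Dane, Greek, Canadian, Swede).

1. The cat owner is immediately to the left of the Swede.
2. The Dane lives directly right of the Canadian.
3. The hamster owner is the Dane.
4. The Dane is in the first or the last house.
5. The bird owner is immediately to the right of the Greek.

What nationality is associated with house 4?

The Dane is in house 4 (clue 4).
Clue 2 places the Canadian in house 3.
From clue 3, the hamster owner must be in house 4.
The only nationality still possible for house 1 is Greek.
The only nationality still possible for house 2 is Swede.
Clue 1: the cat owner is in house 1.
The bird owner is in house 2 (clue 5).
So house 3 gets lizard for pet.
So: house 1 = cat/Greek, house 2 = bird/Swede, house 3 = lizard/Canadian, house 4 = hamster/Dane.

Dane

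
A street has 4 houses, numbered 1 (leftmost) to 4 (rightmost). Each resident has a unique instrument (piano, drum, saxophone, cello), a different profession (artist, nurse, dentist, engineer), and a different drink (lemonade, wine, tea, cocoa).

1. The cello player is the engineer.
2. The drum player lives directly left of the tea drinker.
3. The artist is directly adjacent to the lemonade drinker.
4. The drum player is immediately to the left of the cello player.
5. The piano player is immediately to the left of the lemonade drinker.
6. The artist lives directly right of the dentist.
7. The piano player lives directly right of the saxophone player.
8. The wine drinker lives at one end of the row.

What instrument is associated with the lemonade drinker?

drum

That leaves cello as the instrument for house 4.
By clue 1, the engineer is in house 4.
The drum player is in house 3 (clue 4).
The only instrument still possible for house 1 is saxophone.
House 2 instrument: only piano fits.
Clue 2: the tea drinker is in house 4.
By clue 5, the lemonade drinker is in house 3.
That leaves cocoa as the drink for house 2.
By clue 3, the artist is in house 2.
From clue 6, the dentist must be in house 1.
That leaves nurse as the profession for house 3.
So house 1 gets wine for drink.
So: house 1 = saxophone/dentist/wine, house 2 = piano/artist/cocoa, house 3 = drum/nurse/lemonade, house 4 = cello/engineer/tea.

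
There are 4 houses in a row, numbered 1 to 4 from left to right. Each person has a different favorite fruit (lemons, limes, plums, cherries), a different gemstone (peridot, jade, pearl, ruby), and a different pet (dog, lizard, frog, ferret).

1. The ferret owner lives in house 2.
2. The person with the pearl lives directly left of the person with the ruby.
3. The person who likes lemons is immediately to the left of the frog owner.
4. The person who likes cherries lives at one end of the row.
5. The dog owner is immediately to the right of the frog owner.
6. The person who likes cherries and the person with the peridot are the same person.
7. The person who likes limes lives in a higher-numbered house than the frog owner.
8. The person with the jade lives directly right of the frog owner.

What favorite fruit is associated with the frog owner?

Clue 1 places the ferret owner in house 2.
House 1 pet: only lizard fits.
That leaves dog as the pet for house 4.
By clue 3, the person who likes lemons is in house 2.
Clue 7: the person who likes limes is in house 4.
The person with the jade is in house 4 (clue 8).
That leaves cherries as the favorite fruit for house 1.
That leaves plums as the favorite fruit for house 3.
House 3's pet must be frog (nothing else left).
So house 1 gets peridot for gemstone.
House 2 gemstone: only pearl fits.
House 3's gemstone must be ruby (nothing else left).
So: house 1 = cherries/peridot/lizard, house 2 = lemons/pearl/ferret, house 3 = plums/ruby/frog, house 4 = limes/jade/dog.

plums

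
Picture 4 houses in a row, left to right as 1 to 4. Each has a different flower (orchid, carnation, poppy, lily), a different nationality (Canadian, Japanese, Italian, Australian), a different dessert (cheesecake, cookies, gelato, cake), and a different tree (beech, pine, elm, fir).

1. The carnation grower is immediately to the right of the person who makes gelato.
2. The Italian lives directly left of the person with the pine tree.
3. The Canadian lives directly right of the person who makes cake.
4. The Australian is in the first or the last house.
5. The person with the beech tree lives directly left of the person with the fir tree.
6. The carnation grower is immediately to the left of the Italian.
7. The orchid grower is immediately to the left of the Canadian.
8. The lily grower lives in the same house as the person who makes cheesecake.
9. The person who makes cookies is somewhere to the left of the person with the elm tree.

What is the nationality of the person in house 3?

By clue 6, the carnation grower is in house 2.
By clue 6, the Italian is in house 3.
The only dessert still possible for house 4 is cheesecake.
So house 1 gets beech for tree.
By clue 1, the person who makes gelato is in house 1.
By clue 2, the person with the pine tree is in house 4.
By clue 5, the person with the fir tree is in house 2.
Clue 8 places the lily grower in house 4.
So house 2 gets cookies for dessert.
So house 3 gets cake for dessert.
That leaves elm as the tree for house 3.
The Canadian is in house 4 (clue 3).
Clue 7 places the orchid grower in house 3.
The only flower still possible for house 1 is poppy.
The only nationality still possible for house 1 is Australian.
That leaves Japanese as the nationality for house 2.
So: house 1 = poppy/Australian/gelato/beech, house 2 = carnation/Japanese/cookies/fir, house 3 = orchid/Italian/cake/elm, house 4 = lily/Canadian/cheesecake/pine.

Italian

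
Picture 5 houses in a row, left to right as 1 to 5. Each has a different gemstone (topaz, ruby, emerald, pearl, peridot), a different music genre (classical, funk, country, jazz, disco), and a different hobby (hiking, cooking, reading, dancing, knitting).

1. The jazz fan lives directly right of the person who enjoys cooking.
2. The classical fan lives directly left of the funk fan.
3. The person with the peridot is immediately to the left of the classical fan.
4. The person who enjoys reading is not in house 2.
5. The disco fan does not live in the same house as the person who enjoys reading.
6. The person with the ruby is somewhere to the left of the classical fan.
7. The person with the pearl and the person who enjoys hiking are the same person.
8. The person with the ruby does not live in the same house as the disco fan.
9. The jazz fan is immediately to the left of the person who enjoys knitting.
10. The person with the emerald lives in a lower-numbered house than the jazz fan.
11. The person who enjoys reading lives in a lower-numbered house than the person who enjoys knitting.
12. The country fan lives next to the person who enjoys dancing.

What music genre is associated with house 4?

classical

The person with the emerald is narrowed to house 1 or 2 or 3; consider each.
Placing it in house 2 and house 3 leads to a contradiction, so it's in house 1.
The person with the peridot is narrowed to house 2 or 3; consider each.
Placing it in house 2 leads to a contradiction, so it's in house 3.
By clue 3, the classical fan is in house 4.
That leaves funk as the music genre for house 5.
The only gemstone still possible for house 2 is ruby.
House 5's hobby must be hiking (nothing else left).
From clue 7, the person with the pearl must be in house 5.
So house 4 gets topaz for gemstone.
The disco fan is narrowed to house 1 or 3; consider each.
Placing it in house 3 leads to a contradiction, so it's in house 1.
Clue 5 places the person who enjoys reading in house 3.
The person who enjoys knitting is in house 4 (clue 11).
By clue 9, the jazz fan is in house 3.
So house 2 gets country for music genre.
From clue 1, the person who enjoys cooking must be in house 2.
From clue 12, the person who enjoys dancing must be in house 1.
So: house 1 = emerald/disco/dancing, house 2 = ruby/country/cooking, house 3 = peridot/jazz/reading, house 4 = topaz/classical/knitting, house 5 = pearl/funk/hiking.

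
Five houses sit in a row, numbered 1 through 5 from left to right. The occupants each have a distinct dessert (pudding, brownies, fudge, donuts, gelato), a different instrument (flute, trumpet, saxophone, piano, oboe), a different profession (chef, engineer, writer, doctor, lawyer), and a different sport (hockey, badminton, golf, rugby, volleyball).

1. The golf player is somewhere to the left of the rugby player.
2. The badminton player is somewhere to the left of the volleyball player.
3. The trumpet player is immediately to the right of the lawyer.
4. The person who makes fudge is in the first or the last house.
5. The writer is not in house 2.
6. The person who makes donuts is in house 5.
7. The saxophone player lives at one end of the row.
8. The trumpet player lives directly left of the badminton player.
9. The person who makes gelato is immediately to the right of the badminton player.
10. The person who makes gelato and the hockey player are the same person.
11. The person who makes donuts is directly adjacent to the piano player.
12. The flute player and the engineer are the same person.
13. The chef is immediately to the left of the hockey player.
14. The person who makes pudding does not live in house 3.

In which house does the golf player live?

1

By clue 6, the person who makes donuts is in house 5.
Clue 11 places the piano player in house 4.
House 3 dessert: only brownies fits.
So house 4 gets gelato for dessert.
House 1 sport: only golf fits.
Clue 9: the badminton player is in house 3.
Clue 10: the hockey player is in house 4.
Clue 13 places the chef in house 3.
House 1 dessert: only fudge fits.
House 2 dessert: only pudding fits.
So house 2 gets rugby for sport.
House 5 sport: only volleyball fits.
Clue 8 places the trumpet player in house 2.
That leaves oboe as the instrument for house 3.
From clue 3, the lawyer must be in house 1.
So house 2 gets doctor for profession.
The only profession still possible for house 4 is writer.
The only profession still possible for house 5 is engineer.
From clue 12, the flute player must be in house 5.
The only instrument still possible for house 1 is saxophone.
So: house 1 = fudge/saxophone/lawyer/golf, house 2 = pudding/trumpet/doctor/rugby, house 3 = brownies/oboe/chef/badminton, house 4 = gelato/piano/writer/hockey, house 5 = donuts/flute/engineer/volleyball.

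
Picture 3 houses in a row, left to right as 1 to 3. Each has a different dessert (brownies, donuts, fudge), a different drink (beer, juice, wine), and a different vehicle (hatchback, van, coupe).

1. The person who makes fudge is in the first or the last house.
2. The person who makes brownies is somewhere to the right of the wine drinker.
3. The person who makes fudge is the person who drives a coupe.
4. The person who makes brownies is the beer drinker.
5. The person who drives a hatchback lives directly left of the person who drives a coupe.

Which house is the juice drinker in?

3

Clue 5: the person who drives a hatchback is in house 2.
From clue 5, the person who drives a coupe must be in house 3.
The only vehicle still possible for house 1 is van.
From clue 3, the person who makes fudge must be in house 3.
House 1 dessert: only donuts fits.
So house 2 gets brownies for dessert.
By clue 2, the wine drinker is in house 1.
Clue 4 places the beer drinker in house 2.
That leaves juice as the drink for house 3.
So: house 1 = donuts/wine/van, house 2 = brownies/beer/hatchback, house 3 = fudge/juice/coupe.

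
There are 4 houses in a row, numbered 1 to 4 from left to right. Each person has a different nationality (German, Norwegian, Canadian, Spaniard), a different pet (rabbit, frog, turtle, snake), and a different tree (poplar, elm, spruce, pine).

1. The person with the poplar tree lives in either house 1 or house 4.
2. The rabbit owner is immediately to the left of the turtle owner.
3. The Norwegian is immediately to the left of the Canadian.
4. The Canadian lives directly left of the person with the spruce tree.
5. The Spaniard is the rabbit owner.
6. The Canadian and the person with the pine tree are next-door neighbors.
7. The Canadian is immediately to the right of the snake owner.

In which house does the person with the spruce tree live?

3

That leaves German as the nationality for house 4.
The Canadian is narrowed to house 2 or 3; consider each.
Placing it in house 3 leads to a contradiction, so it's in house 2.
The Norwegian is in house 1 (clue 3).
From clue 4, the person with the spruce tree must be in house 3.
Clue 7: the snake owner is in house 1.
House 3 nationality: only Spaniard fits.
That leaves pine as the tree for house 1.
House 2's tree must be elm (nothing else left).
House 4 tree: only poplar fits.
By clue 5, the rabbit owner is in house 3.
That leaves frog as the pet for house 2.
House 4 pet: only turtle fits.
So: house 1 = Norwegian/snake/pine, house 2 = Canadian/frog/elm, house 3 = Spaniard/rabbit/spruce, house 4 = German/turtle/poplar.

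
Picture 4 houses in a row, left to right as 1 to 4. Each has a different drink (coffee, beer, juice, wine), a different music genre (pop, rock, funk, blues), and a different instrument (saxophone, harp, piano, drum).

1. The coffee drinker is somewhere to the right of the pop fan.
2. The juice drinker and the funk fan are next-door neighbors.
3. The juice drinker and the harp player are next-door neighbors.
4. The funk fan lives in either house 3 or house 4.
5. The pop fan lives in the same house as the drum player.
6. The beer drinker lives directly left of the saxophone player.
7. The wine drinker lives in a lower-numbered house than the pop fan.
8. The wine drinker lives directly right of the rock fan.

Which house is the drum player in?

From clue 8, the wine drinker must be in house 2.
Clue 8 places the rock fan in house 1.
By clue 7, the pop fan is in house 3.
That leaves beer as the drink for house 1.
So house 2 gets blues for music genre.
House 4 music genre: only funk fits.
That leaves piano as the instrument for house 1.
By clue 1, the coffee drinker is in house 4.
By clue 2, the juice drinker is in house 3.
Clue 5: the drum player is in house 3.
From clue 6, the saxophone player must be in house 2.
House 4 instrument: only harp fits.
So: house 1 = beer/rock/piano, house 2 = wine/blues/saxophone, house 3 = juice/pop/drum, house 4 = coffee/funk/harp.

3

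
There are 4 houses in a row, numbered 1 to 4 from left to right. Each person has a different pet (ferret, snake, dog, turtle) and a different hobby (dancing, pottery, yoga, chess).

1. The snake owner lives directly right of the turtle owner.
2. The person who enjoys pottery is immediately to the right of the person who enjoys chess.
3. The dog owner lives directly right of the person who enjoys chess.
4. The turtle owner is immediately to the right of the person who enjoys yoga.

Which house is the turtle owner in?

2

House 1 pet: only ferret fits.
The snake owner is narrowed to house 3 or 4; consider each.
Placing it in house 4 leads to a contradiction, so it's in house 3.
From clue 1, the turtle owner must be in house 2.
The person who enjoys yoga is in house 1 (clue 4).
That leaves dog as the pet for house 4.
Clue 3: the person who enjoys chess is in house 3.
House 2's hobby must be dancing (nothing else left).
House 4's hobby must be pottery (nothing else left).
So: house 1 = ferret/yoga, house 2 = turtle/dancing, house 3 = snake/chess, house 4 = dog/pottery.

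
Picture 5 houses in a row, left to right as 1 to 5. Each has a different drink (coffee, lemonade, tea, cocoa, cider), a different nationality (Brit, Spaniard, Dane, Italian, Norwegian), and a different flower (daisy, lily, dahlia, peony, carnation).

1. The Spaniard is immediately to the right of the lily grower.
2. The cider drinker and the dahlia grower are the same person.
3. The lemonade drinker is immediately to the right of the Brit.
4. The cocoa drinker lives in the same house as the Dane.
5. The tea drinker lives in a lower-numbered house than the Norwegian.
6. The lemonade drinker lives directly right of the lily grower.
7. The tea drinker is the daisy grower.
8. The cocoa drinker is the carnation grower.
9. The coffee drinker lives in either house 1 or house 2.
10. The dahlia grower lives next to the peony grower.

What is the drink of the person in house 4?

The coffee drinker is narrowed to house 1 or 2; consider each.
Placing it in house 1 leads to a contradiction, so it's in house 2.
The lemonade drinker is narrowed to house 3 or 4 or 5; consider each.
Placing it in house 4 and house 5 leads to a contradiction, so it's in house 3.
By clue 3, the Brit is in house 2.
Clue 6 places the lily grower in house 2.
Clue 1: the Spaniard is in house 3.
So house 3 gets peony for flower.
By clue 10, the dahlia grower is in house 4.
House 5 flower: only carnation fits.
Clue 2: the cider drinker is in house 4.
Clue 7 places the tea drinker in house 1.
By clue 8, the cocoa drinker is in house 5.
That leaves daisy as the flower for house 1.
By clue 4, the Dane is in house 5.
House 1's nationality must be Italian (nothing else left).
House 4's nationality must be Norwegian (nothing else left).
So: house 1 = tea/Italian/daisy, house 2 = coffee/Brit/lily, house 3 = lemonade/Spaniard/peony, house 4 = cider/Norwegian/dahlia, house 5 = cocoa/Dane/carnation.

cider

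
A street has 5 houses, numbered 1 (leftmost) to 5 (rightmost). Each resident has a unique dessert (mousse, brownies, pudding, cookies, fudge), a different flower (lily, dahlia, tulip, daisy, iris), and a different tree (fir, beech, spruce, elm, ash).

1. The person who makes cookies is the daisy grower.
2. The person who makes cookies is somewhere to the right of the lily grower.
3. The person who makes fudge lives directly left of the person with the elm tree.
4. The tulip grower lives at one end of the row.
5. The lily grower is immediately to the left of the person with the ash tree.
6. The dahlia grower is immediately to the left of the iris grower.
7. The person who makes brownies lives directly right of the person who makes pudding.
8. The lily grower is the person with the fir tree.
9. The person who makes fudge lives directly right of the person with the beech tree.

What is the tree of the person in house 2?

The tulip grower is narrowed to house 1 or 5; consider each.
Placing it in house 5 leads to a contradiction, so it's in house 1.
The person who makes cookies is narrowed to house 3 or 4 or 5; consider each.
Placing it in house 3 and house 4 leads to a contradiction, so it's in house 5.
Clue 1 places the daisy grower in house 5.
The dahlia grower is narrowed to house 2 or 3; consider each.
Placing it in house 3 leads to a contradiction, so it's in house 2.
Clue 6: the iris grower is in house 3.
So house 4 gets lily for flower.
Clue 5 places the person with the ash tree in house 5.
From clue 8, the person with the fir tree must be in house 4.
From clue 3, the person who makes fudge must be in house 2.
The person with the beech tree is in house 1 (clue 9).
House 2 tree: only spruce fits.
The only tree still possible for house 3 is elm.
From clue 7, the person who makes brownies must be in house 4.
From clue 7, the person who makes pudding must be in house 3.
House 1 dessert: only mousse fits.
So: house 1 = mousse/tulip/beech, house 2 = fudge/dahlia/spruce, house 3 = pudding/iris/elm, house 4 = brownies/lily/fir, house 5 = cookies/daisy/ash.

spruce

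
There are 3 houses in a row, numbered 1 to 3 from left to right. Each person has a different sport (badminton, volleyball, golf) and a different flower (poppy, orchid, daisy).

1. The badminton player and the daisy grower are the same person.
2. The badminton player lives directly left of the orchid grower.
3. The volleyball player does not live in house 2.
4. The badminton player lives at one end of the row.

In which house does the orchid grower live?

Clue 4: the badminton player is in house 1.
That leaves golf as the sport for house 2.
The only sport still possible for house 3 is volleyball.
Clue 1 places the daisy grower in house 1.
From clue 2, the orchid grower must be in house 2.
So house 3 gets poppy for flower.
So: house 1 = badminton/daisy, house 2 = golf/orchid, house 3 = volleyball/poppy.

2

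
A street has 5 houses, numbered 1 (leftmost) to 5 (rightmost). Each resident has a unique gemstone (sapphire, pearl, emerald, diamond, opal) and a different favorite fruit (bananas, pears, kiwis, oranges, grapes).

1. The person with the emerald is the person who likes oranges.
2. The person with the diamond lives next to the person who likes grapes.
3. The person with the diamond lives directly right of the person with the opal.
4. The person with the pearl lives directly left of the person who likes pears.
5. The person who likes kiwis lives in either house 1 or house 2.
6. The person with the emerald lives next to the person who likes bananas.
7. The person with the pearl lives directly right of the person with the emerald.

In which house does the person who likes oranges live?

3

The person who likes kiwis is narrowed to house 1 or 2; consider each.
Placing it in house 1 leads to a contradiction, so it's in house 2.
Clue 6: the person with the emerald is in house 3.
Clue 6 places the person who likes bananas in house 4.
From clue 7, the person with the pearl must be in house 4.
The person who likes oranges is in house 3 (clue 1).
From clue 2, the person with the diamond must be in house 2.
The person with the opal is in house 1 (clue 3).
The person who likes pears is in house 5 (clue 4).
House 5 gemstone: only sapphire fits.
That leaves grapes as the favorite fruit for house 1.
So: house 1 = opal/grapes, house 2 = diamond/kiwis, house 3 = emerald/oranges, house 4 = pearl/bananas, house 5 = sapphire/pears.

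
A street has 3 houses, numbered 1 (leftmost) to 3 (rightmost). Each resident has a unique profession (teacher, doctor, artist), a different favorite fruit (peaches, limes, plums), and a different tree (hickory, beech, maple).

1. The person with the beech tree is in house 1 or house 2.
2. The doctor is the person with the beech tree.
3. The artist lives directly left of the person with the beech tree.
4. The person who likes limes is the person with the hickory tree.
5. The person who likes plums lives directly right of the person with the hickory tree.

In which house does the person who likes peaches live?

Clue 3: the artist is in house 1.
From clue 3, the person with the beech tree must be in house 2.
That leaves teacher as the profession for house 3.
House 3 tree: only maple fits.
By clue 4, the person who likes limes is in house 1.
The person who likes plums is in house 2 (clue 5).
The only profession still possible for house 2 is doctor.
House 3 favorite fruit: only peaches fits.
That leaves hickory as the tree for house 1.
So: house 1 = artist/limes/hickory, house 2 = doctor/plums/beech, house 3 = teacher/peaches/maple.

3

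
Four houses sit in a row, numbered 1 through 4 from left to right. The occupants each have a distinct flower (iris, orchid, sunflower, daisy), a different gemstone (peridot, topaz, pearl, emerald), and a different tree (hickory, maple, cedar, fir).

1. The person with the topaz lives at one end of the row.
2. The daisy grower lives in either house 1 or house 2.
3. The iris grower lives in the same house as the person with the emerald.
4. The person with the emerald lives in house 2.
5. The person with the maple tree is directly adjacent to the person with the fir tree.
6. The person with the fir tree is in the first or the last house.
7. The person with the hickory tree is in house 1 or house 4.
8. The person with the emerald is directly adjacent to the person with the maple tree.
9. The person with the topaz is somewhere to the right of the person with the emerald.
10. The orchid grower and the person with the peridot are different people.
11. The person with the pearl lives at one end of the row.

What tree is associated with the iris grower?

Clue 4 places the person with the emerald in house 2.
By clue 9, the person with the topaz is in house 4.
House 1's gemstone must be pearl (nothing else left).
The only gemstone still possible for house 3 is peridot.
So house 2 gets cedar for tree.
House 3's tree must be maple (nothing else left).
By clue 3, the iris grower is in house 2.
From clue 5, the person with the fir tree must be in house 4.
So house 1 gets daisy for flower.
House 3's flower must be sunflower (nothing else left).
The only flower still possible for house 4 is orchid.
That leaves hickory as the tree for house 1.
So: house 1 = daisy/pearl/hickory, house 2 = iris/emerald/cedar, house 3 = sunflower/peridot/maple, house 4 = orchid/topaz/fir.

cedar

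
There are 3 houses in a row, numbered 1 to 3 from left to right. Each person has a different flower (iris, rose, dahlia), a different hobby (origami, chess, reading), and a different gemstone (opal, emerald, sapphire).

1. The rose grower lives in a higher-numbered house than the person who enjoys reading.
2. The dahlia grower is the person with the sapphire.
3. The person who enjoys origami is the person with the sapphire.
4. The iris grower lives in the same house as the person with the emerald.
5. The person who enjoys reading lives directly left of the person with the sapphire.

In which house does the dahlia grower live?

2

So house 1 gets iris for flower.
Clue 4 places the person with the emerald in house 1.
The dahlia grower is narrowed to house 2 or 3; consider each.
Placing it in house 3 leads to a contradiction, so it's in house 2.
The person with the sapphire is in house 2 (clue 2).
Clue 3: the person who enjoys origami is in house 2.
By clue 5, the person who enjoys reading is in house 1.
So house 3 gets rose for flower.
So house 3 gets chess for hobby.
That leaves opal as the gemstone for house 3.
So: house 1 = iris/reading/emerald, house 2 = dahlia/origami/sapphire, house 3 = rose/chess/opal.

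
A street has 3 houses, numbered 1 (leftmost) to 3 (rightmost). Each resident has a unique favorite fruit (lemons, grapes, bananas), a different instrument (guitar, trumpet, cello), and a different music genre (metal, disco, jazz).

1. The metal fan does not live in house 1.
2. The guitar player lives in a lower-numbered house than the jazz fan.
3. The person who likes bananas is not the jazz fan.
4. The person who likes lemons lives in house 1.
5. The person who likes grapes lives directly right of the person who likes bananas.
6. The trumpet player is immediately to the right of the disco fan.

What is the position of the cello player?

Clue 4: the person who likes lemons is in house 1.
House 2 favorite fruit: only bananas fits.
So house 3 gets grapes for favorite fruit.
That leaves disco as the music genre for house 1.
From clue 3, the jazz fan must be in house 3.
By clue 6, the trumpet player is in house 2.
House 3 instrument: only cello fits.
House 2 music genre: only metal fits.
The only instrument still possible for house 1 is guitar.
So: house 1 = lemons/guitar/disco, house 2 = bananas/trumpet/metal, house 3 = grapes/cello/jazz.

3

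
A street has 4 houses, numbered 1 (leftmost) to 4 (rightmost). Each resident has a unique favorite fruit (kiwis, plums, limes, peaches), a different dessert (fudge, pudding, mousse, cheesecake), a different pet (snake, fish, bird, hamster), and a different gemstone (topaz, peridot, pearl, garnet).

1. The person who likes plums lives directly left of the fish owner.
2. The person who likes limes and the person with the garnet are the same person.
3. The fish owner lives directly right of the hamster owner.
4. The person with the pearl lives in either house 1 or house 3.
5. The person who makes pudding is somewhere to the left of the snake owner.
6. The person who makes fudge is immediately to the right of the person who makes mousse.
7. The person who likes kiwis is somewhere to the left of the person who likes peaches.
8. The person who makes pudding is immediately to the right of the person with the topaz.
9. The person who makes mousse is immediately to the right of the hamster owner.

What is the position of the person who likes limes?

House 1 dessert: only cheesecake fits.
House 4's dessert must be fudge (nothing else left).
Clue 6: the person who makes mousse is in house 3.
Clue 9: the hamster owner is in house 2.
So house 2 gets pudding for dessert.
House 1's pet must be bird (nothing else left).
So house 4 gets snake for pet.
The person who likes plums is in house 2 (clue 1).
The person with the topaz is in house 1 (clue 8).
The only pet still possible for house 3 is fish.
So house 3 gets pearl for gemstone.
Clue 2 places the person who likes limes in house 4.
From clue 2, the person with the garnet must be in house 4.
That leaves kiwis as the favorite fruit for house 1.
House 3's favorite fruit must be peaches (nothing else left).
That leaves peridot as the gemstone for house 2.
So: house 1 = kiwis/cheesecake/bird/topaz, house 2 = plums/pudding/hamster/peridot, house 3 = peaches/mousse/fish/pearl, house 4 = limes/fudge/snake/garnet.

4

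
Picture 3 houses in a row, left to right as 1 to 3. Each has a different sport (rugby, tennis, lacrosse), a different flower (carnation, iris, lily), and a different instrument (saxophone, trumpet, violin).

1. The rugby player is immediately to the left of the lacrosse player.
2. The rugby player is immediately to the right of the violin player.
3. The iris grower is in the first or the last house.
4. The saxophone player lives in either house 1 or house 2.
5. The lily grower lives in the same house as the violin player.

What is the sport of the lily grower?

tennis

By clue 2, the rugby player is in house 2.
The violin player is in house 1 (clue 2).
Clue 5 places the lily grower in house 1.
So house 1 gets tennis for sport.
House 3 sport: only lacrosse fits.
House 2 flower: only carnation fits.
House 3's flower must be iris (nothing else left).
The only instrument still possible for house 3 is trumpet.
That leaves saxophone as the instrument for house 2.
So: house 1 = tennis/lily/violin, house 2 = rugby/carnation/saxophone, house 3 = lacrosse/iris/trumpet.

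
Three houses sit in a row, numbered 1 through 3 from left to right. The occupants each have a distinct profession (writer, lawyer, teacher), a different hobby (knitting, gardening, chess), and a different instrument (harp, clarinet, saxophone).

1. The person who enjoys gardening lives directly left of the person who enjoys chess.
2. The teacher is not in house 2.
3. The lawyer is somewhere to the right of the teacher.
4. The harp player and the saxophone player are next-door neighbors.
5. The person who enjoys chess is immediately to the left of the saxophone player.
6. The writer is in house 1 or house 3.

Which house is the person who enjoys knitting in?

3

From clue 3, the teacher must be in house 1.
Clue 5: the person who enjoys chess is in house 2.
Clue 5: the saxophone player is in house 3.
The only profession still possible for house 2 is lawyer.
House 3's profession must be writer (nothing else left).
That leaves knitting as the hobby for house 3.
From clue 4, the harp player must be in house 2.
House 1's hobby must be gardening (nothing else left).
House 1's instrument must be clarinet (nothing else left).
So: house 1 = teacher/gardening/clarinet, house 2 = lawyer/chess/harp, house 3 = writer/knitting/saxophone.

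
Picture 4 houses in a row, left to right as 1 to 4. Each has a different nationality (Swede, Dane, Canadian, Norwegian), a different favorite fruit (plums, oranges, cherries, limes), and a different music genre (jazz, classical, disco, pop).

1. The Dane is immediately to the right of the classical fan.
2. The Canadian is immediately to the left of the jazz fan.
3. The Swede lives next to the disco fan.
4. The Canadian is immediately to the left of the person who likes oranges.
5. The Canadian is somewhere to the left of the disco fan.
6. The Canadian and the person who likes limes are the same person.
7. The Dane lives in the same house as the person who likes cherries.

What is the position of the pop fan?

The Canadian is narrowed to house 1 or 2 or 3; consider each.
Placing it in house 2 and house 3 leads to a contradiction, so it's in house 1.
Clue 2 places the jazz fan in house 2.
Clue 4 places the person who likes oranges in house 2.
The person who likes limes is in house 1 (clue 6).
The Dane is in house 4 (clue 7).
Clue 7 places the person who likes cherries in house 4.
The only favorite fruit still possible for house 3 is plums.
The classical fan is in house 3 (clue 1).
House 1 music genre: only pop fits.
House 4's music genre must be disco (nothing else left).
The Swede is in house 3 (clue 3).
House 2's nationality must be Norwegian (nothing else left).
So: house 1 = Canadian/limes/pop, house 2 = Norwegian/oranges/jazz, house 3 = Swede/plums/classical, house 4 = Dane/cherries/disco.

1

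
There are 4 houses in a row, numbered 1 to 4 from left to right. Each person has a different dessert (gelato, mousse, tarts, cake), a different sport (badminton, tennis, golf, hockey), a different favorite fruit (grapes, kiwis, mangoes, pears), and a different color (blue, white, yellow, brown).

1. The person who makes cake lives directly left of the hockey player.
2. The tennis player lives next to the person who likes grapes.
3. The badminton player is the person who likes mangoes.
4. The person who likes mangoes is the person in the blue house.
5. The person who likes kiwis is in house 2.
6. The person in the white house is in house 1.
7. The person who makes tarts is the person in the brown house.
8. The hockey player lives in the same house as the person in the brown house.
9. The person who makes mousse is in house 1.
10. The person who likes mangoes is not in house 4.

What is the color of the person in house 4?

brown

From clue 5, the person who likes kiwis must be in house 2.
The person in the white house is in house 1 (clue 6).
Clue 9 places the person who makes mousse in house 1.
By clue 4, the person who likes mangoes is in house 3.
By clue 4, the person in the blue house is in house 3.
So house 2 gets yellow for color.
That leaves brown as the color for house 4.
By clue 3, the badminton player is in house 3.
Clue 7: the person who makes tarts is in house 4.
Clue 8 places the hockey player in house 4.
House 1's sport must be golf (nothing else left).
The only sport still possible for house 2 is tennis.
Clue 1 places the person who makes cake in house 3.
By clue 2, the person who likes grapes is in house 1.
That leaves gelato as the dessert for house 2.
So house 4 gets pears for favorite fruit.
So: house 1 = mousse/golf/grapes/white, house 2 = gelato/tennis/kiwis/yellow, house 3 = cake/badminton/mangoes/blue, house 4 = tarts/hockey/pears/brown.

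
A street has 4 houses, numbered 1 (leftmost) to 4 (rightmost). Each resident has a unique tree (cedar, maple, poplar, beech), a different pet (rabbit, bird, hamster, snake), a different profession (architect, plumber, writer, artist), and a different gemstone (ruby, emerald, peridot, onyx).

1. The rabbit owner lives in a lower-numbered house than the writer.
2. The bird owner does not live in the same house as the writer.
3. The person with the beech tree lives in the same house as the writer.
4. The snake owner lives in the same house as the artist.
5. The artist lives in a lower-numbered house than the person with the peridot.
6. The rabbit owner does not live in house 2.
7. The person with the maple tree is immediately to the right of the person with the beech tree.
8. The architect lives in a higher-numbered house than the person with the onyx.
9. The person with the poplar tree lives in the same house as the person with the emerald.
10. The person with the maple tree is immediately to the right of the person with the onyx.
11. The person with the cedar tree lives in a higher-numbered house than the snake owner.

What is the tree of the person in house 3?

The only tree still possible for house 1 is poplar.
From clue 9, the person with the emerald must be in house 1.
By clue 1, the rabbit owner is in house 1.
House 2's tree must be beech (nothing else left).
That leaves plumber as the profession for house 1.
House 4 profession: only architect fits.
Clue 3 places the writer in house 2.
From clue 7, the person with the maple tree must be in house 3.
Clue 10 places the person with the onyx in house 2.
House 4 tree: only cedar fits.
So house 3 gets artist for profession.
The snake owner is in house 3 (clue 4).
Clue 5: the person with the peridot is in house 4.
House 2's pet must be hamster (nothing else left).
House 4's pet must be bird (nothing else left).
So house 3 gets ruby for gemstone.
So: house 1 = poplar/rabbit/plumber/emerald, house 2 = beech/hamster/writer/onyx, house 3 = maple/snake/artist/ruby, house 4 = cedar/bird/architect/peridot.

maple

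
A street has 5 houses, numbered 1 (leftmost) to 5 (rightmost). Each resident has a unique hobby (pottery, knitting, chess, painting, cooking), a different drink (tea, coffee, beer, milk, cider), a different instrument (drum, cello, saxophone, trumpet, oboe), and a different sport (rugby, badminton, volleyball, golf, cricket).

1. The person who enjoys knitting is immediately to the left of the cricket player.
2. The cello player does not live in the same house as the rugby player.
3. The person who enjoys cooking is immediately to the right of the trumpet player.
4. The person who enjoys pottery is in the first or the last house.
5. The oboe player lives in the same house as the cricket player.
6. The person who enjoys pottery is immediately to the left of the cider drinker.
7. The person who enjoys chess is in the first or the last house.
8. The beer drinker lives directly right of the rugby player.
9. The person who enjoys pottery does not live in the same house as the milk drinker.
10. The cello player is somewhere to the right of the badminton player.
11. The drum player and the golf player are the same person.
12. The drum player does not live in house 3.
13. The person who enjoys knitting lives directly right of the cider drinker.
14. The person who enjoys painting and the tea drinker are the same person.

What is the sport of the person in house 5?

golf

From clue 6, the person who enjoys pottery must be in house 1.
Clue 6 places the cider drinker in house 2.
From clue 13, the person who enjoys knitting must be in house 3.
That leaves chess as the hobby for house 5.
The cricket player is in house 4 (clue 1).
From clue 5, the oboe player must be in house 4.
From clue 14, the person who enjoys painting must be in house 4.
Clue 14 places the tea drinker in house 4.
House 2 hobby: only cooking fits.
So house 1 gets coffee for drink.
The trumpet player is in house 1 (clue 3).
Clue 8 places the beer drinker in house 3.
From clue 8, the rugby player must be in house 2.
So house 5 gets milk for drink.
Clue 11 places the drum player in house 5.
By clue 11, the golf player is in house 5.
So house 2 gets saxophone for instrument.
That leaves cello as the instrument for house 3.
Clue 10 places the badminton player in house 1.
House 3's sport must be volleyball (nothing else left).
So: house 1 = pottery/coffee/trumpet/badminton, house 2 = cooking/cider/saxophone/rugby, house 3 = knitting/beer/cello/volleyball, house 4 = painting/tea/oboe/cricket, house 5 = chess/milk/drum/golf.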